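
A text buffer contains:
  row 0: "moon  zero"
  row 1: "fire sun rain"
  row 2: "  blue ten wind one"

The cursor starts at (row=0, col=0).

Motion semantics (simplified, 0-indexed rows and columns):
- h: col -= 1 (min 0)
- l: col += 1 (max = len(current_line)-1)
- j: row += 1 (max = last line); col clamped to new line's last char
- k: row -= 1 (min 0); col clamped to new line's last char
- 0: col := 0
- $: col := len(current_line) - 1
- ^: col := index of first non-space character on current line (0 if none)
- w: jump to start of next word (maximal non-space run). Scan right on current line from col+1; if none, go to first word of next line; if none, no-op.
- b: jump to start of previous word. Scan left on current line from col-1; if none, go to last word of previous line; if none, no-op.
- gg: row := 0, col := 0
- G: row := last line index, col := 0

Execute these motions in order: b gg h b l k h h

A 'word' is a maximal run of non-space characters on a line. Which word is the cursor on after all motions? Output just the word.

After 1 (b): row=0 col=0 char='m'
After 2 (gg): row=0 col=0 char='m'
After 3 (h): row=0 col=0 char='m'
After 4 (b): row=0 col=0 char='m'
After 5 (l): row=0 col=1 char='o'
After 6 (k): row=0 col=1 char='o'
After 7 (h): row=0 col=0 char='m'
After 8 (h): row=0 col=0 char='m'

Answer: moon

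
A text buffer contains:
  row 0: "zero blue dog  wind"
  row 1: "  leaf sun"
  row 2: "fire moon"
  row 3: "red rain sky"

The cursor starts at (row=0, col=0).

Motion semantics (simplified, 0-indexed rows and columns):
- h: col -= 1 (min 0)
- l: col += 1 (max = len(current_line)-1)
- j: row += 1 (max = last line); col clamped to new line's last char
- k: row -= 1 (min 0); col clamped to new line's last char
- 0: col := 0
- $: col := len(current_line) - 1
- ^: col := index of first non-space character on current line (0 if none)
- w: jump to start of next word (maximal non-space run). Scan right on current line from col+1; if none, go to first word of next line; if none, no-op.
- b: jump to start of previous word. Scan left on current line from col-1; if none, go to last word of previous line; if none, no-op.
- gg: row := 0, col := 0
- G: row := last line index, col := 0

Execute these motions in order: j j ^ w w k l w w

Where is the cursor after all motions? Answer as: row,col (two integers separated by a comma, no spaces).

After 1 (j): row=1 col=0 char='_'
After 2 (j): row=2 col=0 char='f'
After 3 (^): row=2 col=0 char='f'
After 4 (w): row=2 col=5 char='m'
After 5 (w): row=3 col=0 char='r'
After 6 (k): row=2 col=0 char='f'
After 7 (l): row=2 col=1 char='i'
After 8 (w): row=2 col=5 char='m'
After 9 (w): row=3 col=0 char='r'

Answer: 3,0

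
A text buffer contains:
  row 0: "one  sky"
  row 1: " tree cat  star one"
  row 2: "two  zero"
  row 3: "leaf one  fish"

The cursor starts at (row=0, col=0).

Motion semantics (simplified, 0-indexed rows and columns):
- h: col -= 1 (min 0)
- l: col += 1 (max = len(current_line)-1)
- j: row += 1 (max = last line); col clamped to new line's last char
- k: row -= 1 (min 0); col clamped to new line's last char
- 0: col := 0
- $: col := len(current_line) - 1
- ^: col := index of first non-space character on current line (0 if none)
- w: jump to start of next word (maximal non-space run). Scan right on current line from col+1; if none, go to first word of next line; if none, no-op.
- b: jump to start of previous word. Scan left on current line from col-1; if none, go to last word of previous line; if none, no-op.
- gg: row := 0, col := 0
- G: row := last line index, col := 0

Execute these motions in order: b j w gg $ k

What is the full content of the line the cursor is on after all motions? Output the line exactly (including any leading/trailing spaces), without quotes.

Answer: one  sky

Derivation:
After 1 (b): row=0 col=0 char='o'
After 2 (j): row=1 col=0 char='_'
After 3 (w): row=1 col=1 char='t'
After 4 (gg): row=0 col=0 char='o'
After 5 ($): row=0 col=7 char='y'
After 6 (k): row=0 col=7 char='y'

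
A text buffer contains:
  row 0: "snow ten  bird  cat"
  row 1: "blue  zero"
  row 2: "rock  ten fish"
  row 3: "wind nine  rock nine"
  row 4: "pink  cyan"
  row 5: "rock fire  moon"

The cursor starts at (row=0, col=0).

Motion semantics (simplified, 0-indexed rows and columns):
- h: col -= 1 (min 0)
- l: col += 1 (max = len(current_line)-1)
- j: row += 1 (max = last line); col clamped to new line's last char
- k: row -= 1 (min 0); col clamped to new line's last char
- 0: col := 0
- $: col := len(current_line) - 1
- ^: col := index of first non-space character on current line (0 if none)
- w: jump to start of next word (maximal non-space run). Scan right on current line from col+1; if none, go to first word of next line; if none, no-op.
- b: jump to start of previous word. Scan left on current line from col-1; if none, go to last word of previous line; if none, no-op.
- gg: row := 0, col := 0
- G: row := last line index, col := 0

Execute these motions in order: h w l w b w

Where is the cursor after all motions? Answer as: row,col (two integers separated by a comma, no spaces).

Answer: 0,10

Derivation:
After 1 (h): row=0 col=0 char='s'
After 2 (w): row=0 col=5 char='t'
After 3 (l): row=0 col=6 char='e'
After 4 (w): row=0 col=10 char='b'
After 5 (b): row=0 col=5 char='t'
After 6 (w): row=0 col=10 char='b'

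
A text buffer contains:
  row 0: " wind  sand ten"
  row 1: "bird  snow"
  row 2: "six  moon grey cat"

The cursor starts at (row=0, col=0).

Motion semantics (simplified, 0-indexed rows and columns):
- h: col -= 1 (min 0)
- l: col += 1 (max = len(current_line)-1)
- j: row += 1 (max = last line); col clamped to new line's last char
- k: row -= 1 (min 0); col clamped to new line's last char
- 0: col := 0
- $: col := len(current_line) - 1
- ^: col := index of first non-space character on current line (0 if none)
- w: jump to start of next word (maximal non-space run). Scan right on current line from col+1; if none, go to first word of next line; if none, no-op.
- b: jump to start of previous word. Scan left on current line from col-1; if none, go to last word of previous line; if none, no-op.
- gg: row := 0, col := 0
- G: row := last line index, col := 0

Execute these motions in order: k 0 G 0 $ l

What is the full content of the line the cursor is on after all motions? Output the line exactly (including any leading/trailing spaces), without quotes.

After 1 (k): row=0 col=0 char='_'
After 2 (0): row=0 col=0 char='_'
After 3 (G): row=2 col=0 char='s'
After 4 (0): row=2 col=0 char='s'
After 5 ($): row=2 col=17 char='t'
After 6 (l): row=2 col=17 char='t'

Answer: six  moon grey cat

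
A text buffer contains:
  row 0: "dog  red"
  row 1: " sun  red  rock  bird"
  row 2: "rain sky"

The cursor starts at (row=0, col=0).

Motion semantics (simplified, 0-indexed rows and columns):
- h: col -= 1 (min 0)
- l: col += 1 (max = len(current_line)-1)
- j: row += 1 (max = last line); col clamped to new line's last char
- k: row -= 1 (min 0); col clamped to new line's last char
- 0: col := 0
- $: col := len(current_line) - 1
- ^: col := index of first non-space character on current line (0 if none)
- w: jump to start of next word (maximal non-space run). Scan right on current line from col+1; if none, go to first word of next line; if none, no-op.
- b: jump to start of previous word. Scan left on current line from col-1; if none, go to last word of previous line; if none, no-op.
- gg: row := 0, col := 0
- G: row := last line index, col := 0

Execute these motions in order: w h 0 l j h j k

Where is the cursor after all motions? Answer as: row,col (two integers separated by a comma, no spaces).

After 1 (w): row=0 col=5 char='r'
After 2 (h): row=0 col=4 char='_'
After 3 (0): row=0 col=0 char='d'
After 4 (l): row=0 col=1 char='o'
After 5 (j): row=1 col=1 char='s'
After 6 (h): row=1 col=0 char='_'
After 7 (j): row=2 col=0 char='r'
After 8 (k): row=1 col=0 char='_'

Answer: 1,0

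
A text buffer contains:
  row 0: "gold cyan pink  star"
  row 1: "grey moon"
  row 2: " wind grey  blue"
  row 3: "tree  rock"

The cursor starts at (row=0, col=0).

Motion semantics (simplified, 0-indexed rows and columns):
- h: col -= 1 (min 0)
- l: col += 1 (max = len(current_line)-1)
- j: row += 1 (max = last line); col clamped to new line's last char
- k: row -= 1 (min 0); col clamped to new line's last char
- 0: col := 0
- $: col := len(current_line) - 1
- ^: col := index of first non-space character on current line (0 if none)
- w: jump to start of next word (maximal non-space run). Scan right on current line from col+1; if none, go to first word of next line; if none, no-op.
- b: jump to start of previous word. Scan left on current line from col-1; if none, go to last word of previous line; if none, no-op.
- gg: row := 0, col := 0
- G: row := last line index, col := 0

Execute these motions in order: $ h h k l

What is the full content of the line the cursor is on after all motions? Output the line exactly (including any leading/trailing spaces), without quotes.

Answer: gold cyan pink  star

Derivation:
After 1 ($): row=0 col=19 char='r'
After 2 (h): row=0 col=18 char='a'
After 3 (h): row=0 col=17 char='t'
After 4 (k): row=0 col=17 char='t'
After 5 (l): row=0 col=18 char='a'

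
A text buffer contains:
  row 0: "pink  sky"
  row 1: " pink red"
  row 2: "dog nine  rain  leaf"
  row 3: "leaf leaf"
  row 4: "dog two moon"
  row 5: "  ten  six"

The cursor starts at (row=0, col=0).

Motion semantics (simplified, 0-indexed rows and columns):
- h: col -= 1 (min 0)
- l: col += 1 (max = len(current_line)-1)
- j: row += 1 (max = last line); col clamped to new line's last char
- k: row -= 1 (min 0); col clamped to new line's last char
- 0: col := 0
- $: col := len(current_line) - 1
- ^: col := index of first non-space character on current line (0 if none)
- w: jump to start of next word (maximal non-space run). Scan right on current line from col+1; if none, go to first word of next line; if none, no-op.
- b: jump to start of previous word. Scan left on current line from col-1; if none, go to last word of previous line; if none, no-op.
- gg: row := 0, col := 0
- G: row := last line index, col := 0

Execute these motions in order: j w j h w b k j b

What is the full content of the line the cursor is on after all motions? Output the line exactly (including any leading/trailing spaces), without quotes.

After 1 (j): row=1 col=0 char='_'
After 2 (w): row=1 col=1 char='p'
After 3 (j): row=2 col=1 char='o'
After 4 (h): row=2 col=0 char='d'
After 5 (w): row=2 col=4 char='n'
After 6 (b): row=2 col=0 char='d'
After 7 (k): row=1 col=0 char='_'
After 8 (j): row=2 col=0 char='d'
After 9 (b): row=1 col=6 char='r'

Answer:  pink red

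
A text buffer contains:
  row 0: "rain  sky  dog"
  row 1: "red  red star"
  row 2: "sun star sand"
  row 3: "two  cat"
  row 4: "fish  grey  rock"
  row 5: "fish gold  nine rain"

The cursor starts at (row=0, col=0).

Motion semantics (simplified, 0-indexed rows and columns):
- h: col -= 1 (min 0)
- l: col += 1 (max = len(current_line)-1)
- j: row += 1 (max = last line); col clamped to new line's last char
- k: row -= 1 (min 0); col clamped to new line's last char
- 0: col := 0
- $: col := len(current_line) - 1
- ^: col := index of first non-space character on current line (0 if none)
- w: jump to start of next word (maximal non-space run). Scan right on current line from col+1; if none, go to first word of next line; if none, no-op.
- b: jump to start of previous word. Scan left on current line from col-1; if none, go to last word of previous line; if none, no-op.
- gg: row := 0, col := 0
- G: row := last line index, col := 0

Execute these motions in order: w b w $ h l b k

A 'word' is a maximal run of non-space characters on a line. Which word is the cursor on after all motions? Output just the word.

After 1 (w): row=0 col=6 char='s'
After 2 (b): row=0 col=0 char='r'
After 3 (w): row=0 col=6 char='s'
After 4 ($): row=0 col=13 char='g'
After 5 (h): row=0 col=12 char='o'
After 6 (l): row=0 col=13 char='g'
After 7 (b): row=0 col=11 char='d'
After 8 (k): row=0 col=11 char='d'

Answer: dog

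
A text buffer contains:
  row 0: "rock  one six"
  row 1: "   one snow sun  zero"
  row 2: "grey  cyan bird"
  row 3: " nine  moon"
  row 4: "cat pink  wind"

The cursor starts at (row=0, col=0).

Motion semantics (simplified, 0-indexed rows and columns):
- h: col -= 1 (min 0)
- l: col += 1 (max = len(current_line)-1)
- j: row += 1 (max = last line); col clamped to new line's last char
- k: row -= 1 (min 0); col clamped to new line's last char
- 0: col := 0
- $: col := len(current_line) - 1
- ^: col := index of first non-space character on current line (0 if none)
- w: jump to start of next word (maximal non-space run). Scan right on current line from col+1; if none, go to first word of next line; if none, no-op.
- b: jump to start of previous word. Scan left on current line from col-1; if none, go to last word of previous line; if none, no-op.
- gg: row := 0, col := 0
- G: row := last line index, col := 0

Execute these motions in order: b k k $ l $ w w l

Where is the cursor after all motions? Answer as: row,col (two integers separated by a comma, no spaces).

Answer: 1,8

Derivation:
After 1 (b): row=0 col=0 char='r'
After 2 (k): row=0 col=0 char='r'
After 3 (k): row=0 col=0 char='r'
After 4 ($): row=0 col=12 char='x'
After 5 (l): row=0 col=12 char='x'
After 6 ($): row=0 col=12 char='x'
After 7 (w): row=1 col=3 char='o'
After 8 (w): row=1 col=7 char='s'
After 9 (l): row=1 col=8 char='n'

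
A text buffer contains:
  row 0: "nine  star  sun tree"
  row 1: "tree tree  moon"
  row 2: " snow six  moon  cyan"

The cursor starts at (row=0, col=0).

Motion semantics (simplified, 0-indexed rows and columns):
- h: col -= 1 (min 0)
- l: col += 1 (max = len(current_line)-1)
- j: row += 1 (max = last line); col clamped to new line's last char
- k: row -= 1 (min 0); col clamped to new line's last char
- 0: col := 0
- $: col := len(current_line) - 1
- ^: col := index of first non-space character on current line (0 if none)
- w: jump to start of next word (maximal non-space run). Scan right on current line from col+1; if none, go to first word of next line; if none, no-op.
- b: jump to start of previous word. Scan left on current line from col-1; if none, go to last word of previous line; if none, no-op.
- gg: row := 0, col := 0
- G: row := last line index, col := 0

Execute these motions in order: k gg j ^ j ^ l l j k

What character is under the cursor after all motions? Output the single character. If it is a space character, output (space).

Answer: e

Derivation:
After 1 (k): row=0 col=0 char='n'
After 2 (gg): row=0 col=0 char='n'
After 3 (j): row=1 col=0 char='t'
After 4 (^): row=1 col=0 char='t'
After 5 (j): row=2 col=0 char='_'
After 6 (^): row=2 col=1 char='s'
After 7 (l): row=2 col=2 char='n'
After 8 (l): row=2 col=3 char='o'
After 9 (j): row=2 col=3 char='o'
After 10 (k): row=1 col=3 char='e'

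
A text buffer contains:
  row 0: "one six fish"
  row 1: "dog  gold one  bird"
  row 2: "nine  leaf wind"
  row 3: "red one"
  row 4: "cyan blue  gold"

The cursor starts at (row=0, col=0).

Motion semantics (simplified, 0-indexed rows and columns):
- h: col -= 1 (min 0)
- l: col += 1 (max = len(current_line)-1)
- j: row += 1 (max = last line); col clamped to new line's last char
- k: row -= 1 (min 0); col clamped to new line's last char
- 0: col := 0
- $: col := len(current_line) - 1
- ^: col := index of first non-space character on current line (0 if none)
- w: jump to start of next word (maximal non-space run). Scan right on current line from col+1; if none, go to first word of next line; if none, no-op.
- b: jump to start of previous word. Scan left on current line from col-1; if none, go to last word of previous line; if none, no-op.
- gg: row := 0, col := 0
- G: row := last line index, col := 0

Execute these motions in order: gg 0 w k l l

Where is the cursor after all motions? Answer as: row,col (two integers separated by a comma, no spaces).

Answer: 0,6

Derivation:
After 1 (gg): row=0 col=0 char='o'
After 2 (0): row=0 col=0 char='o'
After 3 (w): row=0 col=4 char='s'
After 4 (k): row=0 col=4 char='s'
After 5 (l): row=0 col=5 char='i'
After 6 (l): row=0 col=6 char='x'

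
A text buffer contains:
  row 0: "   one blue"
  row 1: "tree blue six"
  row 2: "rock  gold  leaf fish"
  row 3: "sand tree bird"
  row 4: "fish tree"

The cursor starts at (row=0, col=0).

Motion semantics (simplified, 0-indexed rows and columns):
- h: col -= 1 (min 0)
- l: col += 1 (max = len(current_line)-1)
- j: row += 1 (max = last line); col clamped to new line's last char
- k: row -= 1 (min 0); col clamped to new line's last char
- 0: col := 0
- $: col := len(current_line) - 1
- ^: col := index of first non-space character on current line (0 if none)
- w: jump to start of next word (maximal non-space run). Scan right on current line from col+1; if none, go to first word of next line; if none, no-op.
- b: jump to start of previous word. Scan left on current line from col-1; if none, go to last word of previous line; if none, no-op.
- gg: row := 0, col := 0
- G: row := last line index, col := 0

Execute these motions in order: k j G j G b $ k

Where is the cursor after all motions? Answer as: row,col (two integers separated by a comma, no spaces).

After 1 (k): row=0 col=0 char='_'
After 2 (j): row=1 col=0 char='t'
After 3 (G): row=4 col=0 char='f'
After 4 (j): row=4 col=0 char='f'
After 5 (G): row=4 col=0 char='f'
After 6 (b): row=3 col=10 char='b'
After 7 ($): row=3 col=13 char='d'
After 8 (k): row=2 col=13 char='e'

Answer: 2,13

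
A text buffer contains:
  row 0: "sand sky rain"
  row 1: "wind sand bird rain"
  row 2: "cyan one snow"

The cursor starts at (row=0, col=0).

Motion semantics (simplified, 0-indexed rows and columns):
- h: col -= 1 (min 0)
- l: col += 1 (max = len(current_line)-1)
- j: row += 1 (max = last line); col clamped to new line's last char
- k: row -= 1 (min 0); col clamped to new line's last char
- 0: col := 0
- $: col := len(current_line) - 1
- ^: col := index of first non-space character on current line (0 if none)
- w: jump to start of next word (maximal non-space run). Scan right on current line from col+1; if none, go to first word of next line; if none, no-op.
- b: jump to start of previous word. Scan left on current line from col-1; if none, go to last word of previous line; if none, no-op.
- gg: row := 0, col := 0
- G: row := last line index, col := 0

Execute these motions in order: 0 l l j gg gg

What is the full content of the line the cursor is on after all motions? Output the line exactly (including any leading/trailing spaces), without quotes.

Answer: sand sky rain

Derivation:
After 1 (0): row=0 col=0 char='s'
After 2 (l): row=0 col=1 char='a'
After 3 (l): row=0 col=2 char='n'
After 4 (j): row=1 col=2 char='n'
After 5 (gg): row=0 col=0 char='s'
After 6 (gg): row=0 col=0 char='s'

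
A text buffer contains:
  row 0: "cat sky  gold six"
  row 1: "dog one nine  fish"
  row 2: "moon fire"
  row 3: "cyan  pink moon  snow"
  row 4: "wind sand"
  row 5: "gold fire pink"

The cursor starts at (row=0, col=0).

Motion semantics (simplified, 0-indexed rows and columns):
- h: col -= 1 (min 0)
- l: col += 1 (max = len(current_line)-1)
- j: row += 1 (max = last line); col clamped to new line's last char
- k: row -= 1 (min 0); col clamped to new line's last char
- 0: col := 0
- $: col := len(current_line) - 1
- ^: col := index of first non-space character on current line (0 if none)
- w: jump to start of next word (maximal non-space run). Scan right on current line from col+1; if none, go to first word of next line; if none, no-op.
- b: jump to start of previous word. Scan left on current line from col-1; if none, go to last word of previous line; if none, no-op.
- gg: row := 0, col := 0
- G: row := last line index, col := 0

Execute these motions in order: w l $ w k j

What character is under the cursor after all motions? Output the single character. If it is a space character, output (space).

After 1 (w): row=0 col=4 char='s'
After 2 (l): row=0 col=5 char='k'
After 3 ($): row=0 col=16 char='x'
After 4 (w): row=1 col=0 char='d'
After 5 (k): row=0 col=0 char='c'
After 6 (j): row=1 col=0 char='d'

Answer: d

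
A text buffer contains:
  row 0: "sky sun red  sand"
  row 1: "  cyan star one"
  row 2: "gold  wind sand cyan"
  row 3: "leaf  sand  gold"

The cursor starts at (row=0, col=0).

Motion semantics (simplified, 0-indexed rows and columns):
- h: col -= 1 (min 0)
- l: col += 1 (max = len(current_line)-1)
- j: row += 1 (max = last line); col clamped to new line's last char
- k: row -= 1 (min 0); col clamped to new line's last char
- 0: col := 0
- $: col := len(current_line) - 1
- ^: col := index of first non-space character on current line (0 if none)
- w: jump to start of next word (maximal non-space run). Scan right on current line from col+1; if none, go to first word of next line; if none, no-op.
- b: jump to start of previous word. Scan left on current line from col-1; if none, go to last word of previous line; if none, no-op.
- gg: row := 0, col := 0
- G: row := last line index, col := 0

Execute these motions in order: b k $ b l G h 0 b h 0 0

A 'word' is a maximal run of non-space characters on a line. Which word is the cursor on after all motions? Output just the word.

After 1 (b): row=0 col=0 char='s'
After 2 (k): row=0 col=0 char='s'
After 3 ($): row=0 col=16 char='d'
After 4 (b): row=0 col=13 char='s'
After 5 (l): row=0 col=14 char='a'
After 6 (G): row=3 col=0 char='l'
After 7 (h): row=3 col=0 char='l'
After 8 (0): row=3 col=0 char='l'
After 9 (b): row=2 col=16 char='c'
After 10 (h): row=2 col=15 char='_'
After 11 (0): row=2 col=0 char='g'
After 12 (0): row=2 col=0 char='g'

Answer: gold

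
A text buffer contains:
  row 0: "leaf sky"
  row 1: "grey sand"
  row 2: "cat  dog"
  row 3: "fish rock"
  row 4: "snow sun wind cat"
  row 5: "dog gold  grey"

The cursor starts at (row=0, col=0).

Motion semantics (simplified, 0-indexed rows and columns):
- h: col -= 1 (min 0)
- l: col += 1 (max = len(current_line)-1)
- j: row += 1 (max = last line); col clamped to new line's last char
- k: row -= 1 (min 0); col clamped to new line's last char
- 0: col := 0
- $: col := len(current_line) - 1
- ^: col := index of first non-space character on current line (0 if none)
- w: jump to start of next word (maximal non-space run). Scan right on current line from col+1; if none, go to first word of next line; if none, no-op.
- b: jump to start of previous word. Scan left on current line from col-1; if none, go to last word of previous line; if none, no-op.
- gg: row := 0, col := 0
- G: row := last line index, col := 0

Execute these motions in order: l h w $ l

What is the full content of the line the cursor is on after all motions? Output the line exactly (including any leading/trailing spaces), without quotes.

After 1 (l): row=0 col=1 char='e'
After 2 (h): row=0 col=0 char='l'
After 3 (w): row=0 col=5 char='s'
After 4 ($): row=0 col=7 char='y'
After 5 (l): row=0 col=7 char='y'

Answer: leaf sky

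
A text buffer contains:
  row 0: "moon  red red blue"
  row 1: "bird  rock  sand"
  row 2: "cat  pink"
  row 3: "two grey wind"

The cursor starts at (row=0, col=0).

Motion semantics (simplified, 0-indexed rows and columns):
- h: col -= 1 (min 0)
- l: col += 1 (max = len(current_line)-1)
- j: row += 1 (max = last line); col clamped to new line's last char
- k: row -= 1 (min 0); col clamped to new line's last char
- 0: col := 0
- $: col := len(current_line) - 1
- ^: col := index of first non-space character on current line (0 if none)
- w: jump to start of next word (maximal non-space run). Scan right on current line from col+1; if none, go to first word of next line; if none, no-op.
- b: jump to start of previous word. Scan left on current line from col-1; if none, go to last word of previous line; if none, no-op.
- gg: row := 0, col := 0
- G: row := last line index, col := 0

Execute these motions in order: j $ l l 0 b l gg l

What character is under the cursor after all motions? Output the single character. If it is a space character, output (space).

After 1 (j): row=1 col=0 char='b'
After 2 ($): row=1 col=15 char='d'
After 3 (l): row=1 col=15 char='d'
After 4 (l): row=1 col=15 char='d'
After 5 (0): row=1 col=0 char='b'
After 6 (b): row=0 col=14 char='b'
After 7 (l): row=0 col=15 char='l'
After 8 (gg): row=0 col=0 char='m'
After 9 (l): row=0 col=1 char='o'

Answer: o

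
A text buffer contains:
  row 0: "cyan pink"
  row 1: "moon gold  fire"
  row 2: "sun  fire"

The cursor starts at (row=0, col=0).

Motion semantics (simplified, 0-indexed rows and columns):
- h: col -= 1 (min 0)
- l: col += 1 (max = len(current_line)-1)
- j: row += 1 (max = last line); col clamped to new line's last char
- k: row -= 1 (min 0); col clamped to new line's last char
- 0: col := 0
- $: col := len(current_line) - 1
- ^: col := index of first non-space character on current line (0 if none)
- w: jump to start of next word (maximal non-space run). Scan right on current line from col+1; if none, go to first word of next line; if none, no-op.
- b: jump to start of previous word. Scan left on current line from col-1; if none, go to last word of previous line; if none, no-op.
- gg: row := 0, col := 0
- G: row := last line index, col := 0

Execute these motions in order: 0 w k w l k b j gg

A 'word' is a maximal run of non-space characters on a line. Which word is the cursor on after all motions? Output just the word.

After 1 (0): row=0 col=0 char='c'
After 2 (w): row=0 col=5 char='p'
After 3 (k): row=0 col=5 char='p'
After 4 (w): row=1 col=0 char='m'
After 5 (l): row=1 col=1 char='o'
After 6 (k): row=0 col=1 char='y'
After 7 (b): row=0 col=0 char='c'
After 8 (j): row=1 col=0 char='m'
After 9 (gg): row=0 col=0 char='c'

Answer: cyan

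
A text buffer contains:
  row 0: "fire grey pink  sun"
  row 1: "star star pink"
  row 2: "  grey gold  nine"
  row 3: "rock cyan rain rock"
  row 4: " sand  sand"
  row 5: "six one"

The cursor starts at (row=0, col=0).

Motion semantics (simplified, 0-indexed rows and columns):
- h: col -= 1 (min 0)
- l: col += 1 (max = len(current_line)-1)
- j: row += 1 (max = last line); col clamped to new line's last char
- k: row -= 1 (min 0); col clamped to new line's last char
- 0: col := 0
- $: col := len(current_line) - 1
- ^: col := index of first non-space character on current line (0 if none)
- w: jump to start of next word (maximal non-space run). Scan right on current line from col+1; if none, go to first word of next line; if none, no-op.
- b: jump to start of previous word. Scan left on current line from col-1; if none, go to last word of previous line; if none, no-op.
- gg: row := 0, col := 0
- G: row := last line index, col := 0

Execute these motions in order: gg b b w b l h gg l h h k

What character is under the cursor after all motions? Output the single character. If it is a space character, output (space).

Answer: f

Derivation:
After 1 (gg): row=0 col=0 char='f'
After 2 (b): row=0 col=0 char='f'
After 3 (b): row=0 col=0 char='f'
After 4 (w): row=0 col=5 char='g'
After 5 (b): row=0 col=0 char='f'
After 6 (l): row=0 col=1 char='i'
After 7 (h): row=0 col=0 char='f'
After 8 (gg): row=0 col=0 char='f'
After 9 (l): row=0 col=1 char='i'
After 10 (h): row=0 col=0 char='f'
After 11 (h): row=0 col=0 char='f'
After 12 (k): row=0 col=0 char='f'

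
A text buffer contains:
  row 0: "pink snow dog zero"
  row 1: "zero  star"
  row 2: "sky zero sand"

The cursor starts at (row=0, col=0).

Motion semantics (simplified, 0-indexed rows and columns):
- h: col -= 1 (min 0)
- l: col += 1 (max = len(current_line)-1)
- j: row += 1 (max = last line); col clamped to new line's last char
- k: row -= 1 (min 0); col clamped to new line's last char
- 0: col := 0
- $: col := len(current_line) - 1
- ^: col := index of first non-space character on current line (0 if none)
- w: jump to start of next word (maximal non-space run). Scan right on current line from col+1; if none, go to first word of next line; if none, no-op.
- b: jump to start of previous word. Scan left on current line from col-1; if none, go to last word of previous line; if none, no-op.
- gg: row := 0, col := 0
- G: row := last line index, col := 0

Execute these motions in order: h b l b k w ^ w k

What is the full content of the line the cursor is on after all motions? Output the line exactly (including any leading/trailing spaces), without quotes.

After 1 (h): row=0 col=0 char='p'
After 2 (b): row=0 col=0 char='p'
After 3 (l): row=0 col=1 char='i'
After 4 (b): row=0 col=0 char='p'
After 5 (k): row=0 col=0 char='p'
After 6 (w): row=0 col=5 char='s'
After 7 (^): row=0 col=0 char='p'
After 8 (w): row=0 col=5 char='s'
After 9 (k): row=0 col=5 char='s'

Answer: pink snow dog zero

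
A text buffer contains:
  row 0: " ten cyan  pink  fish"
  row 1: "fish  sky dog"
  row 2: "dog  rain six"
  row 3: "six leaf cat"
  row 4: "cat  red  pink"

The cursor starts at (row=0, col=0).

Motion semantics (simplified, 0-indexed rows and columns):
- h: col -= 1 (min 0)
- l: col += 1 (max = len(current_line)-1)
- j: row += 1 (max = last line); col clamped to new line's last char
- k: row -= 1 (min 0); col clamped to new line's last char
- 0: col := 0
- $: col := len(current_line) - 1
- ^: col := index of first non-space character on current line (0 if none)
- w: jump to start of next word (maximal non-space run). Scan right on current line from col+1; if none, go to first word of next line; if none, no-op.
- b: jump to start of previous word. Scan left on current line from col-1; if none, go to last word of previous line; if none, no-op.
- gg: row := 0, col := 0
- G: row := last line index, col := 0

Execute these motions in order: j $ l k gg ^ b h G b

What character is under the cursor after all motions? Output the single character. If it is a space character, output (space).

After 1 (j): row=1 col=0 char='f'
After 2 ($): row=1 col=12 char='g'
After 3 (l): row=1 col=12 char='g'
After 4 (k): row=0 col=12 char='i'
After 5 (gg): row=0 col=0 char='_'
After 6 (^): row=0 col=1 char='t'
After 7 (b): row=0 col=1 char='t'
After 8 (h): row=0 col=0 char='_'
After 9 (G): row=4 col=0 char='c'
After 10 (b): row=3 col=9 char='c'

Answer: c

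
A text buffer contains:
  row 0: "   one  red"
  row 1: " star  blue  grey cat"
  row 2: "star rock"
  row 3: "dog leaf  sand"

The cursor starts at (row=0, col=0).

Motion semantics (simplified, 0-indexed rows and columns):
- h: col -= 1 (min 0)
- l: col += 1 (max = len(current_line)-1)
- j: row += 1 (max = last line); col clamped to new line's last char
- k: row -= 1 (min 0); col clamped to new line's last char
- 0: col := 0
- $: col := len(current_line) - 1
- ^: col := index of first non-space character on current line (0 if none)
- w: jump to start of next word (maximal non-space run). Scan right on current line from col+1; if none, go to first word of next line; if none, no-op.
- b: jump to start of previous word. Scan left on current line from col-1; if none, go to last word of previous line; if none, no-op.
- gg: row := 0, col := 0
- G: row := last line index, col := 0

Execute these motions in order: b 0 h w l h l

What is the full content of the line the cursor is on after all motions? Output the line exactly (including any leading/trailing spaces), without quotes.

Answer:    one  red

Derivation:
After 1 (b): row=0 col=0 char='_'
After 2 (0): row=0 col=0 char='_'
After 3 (h): row=0 col=0 char='_'
After 4 (w): row=0 col=3 char='o'
After 5 (l): row=0 col=4 char='n'
After 6 (h): row=0 col=3 char='o'
After 7 (l): row=0 col=4 char='n'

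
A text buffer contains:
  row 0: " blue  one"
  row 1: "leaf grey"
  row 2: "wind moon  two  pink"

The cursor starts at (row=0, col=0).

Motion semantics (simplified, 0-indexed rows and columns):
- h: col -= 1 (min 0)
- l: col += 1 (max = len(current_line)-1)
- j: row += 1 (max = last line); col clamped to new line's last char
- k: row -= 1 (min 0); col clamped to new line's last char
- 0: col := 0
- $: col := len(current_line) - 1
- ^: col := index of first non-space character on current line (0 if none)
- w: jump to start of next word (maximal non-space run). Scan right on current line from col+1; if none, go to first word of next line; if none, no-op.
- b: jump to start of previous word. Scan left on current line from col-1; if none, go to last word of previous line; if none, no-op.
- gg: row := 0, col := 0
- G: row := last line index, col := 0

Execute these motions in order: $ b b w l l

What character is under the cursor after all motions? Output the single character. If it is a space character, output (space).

After 1 ($): row=0 col=9 char='e'
After 2 (b): row=0 col=7 char='o'
After 3 (b): row=0 col=1 char='b'
After 4 (w): row=0 col=7 char='o'
After 5 (l): row=0 col=8 char='n'
After 6 (l): row=0 col=9 char='e'

Answer: e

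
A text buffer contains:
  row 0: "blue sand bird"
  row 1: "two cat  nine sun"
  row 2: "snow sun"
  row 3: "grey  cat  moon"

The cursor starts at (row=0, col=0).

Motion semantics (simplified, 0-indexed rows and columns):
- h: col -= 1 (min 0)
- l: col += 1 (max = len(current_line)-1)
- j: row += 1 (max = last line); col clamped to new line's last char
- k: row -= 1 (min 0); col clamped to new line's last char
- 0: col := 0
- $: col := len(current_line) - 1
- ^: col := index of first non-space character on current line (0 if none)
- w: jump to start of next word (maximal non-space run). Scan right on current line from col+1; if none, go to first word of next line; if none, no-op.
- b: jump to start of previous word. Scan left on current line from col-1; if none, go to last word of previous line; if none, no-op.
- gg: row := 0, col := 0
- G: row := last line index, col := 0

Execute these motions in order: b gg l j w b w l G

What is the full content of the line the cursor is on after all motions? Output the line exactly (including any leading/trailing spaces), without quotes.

Answer: grey  cat  moon

Derivation:
After 1 (b): row=0 col=0 char='b'
After 2 (gg): row=0 col=0 char='b'
After 3 (l): row=0 col=1 char='l'
After 4 (j): row=1 col=1 char='w'
After 5 (w): row=1 col=4 char='c'
After 6 (b): row=1 col=0 char='t'
After 7 (w): row=1 col=4 char='c'
After 8 (l): row=1 col=5 char='a'
After 9 (G): row=3 col=0 char='g'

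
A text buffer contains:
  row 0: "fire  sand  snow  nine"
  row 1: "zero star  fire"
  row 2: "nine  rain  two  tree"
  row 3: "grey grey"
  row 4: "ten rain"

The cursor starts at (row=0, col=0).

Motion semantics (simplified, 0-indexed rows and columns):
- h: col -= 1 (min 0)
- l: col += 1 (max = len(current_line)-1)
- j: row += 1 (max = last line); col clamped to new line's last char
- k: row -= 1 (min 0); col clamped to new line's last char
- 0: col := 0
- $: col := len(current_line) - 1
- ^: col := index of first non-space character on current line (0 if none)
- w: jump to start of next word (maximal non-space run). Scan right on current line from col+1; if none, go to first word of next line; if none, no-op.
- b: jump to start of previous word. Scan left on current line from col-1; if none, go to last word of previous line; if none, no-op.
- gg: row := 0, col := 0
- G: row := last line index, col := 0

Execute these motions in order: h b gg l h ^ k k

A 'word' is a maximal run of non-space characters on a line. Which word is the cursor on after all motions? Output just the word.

After 1 (h): row=0 col=0 char='f'
After 2 (b): row=0 col=0 char='f'
After 3 (gg): row=0 col=0 char='f'
After 4 (l): row=0 col=1 char='i'
After 5 (h): row=0 col=0 char='f'
After 6 (^): row=0 col=0 char='f'
After 7 (k): row=0 col=0 char='f'
After 8 (k): row=0 col=0 char='f'

Answer: fire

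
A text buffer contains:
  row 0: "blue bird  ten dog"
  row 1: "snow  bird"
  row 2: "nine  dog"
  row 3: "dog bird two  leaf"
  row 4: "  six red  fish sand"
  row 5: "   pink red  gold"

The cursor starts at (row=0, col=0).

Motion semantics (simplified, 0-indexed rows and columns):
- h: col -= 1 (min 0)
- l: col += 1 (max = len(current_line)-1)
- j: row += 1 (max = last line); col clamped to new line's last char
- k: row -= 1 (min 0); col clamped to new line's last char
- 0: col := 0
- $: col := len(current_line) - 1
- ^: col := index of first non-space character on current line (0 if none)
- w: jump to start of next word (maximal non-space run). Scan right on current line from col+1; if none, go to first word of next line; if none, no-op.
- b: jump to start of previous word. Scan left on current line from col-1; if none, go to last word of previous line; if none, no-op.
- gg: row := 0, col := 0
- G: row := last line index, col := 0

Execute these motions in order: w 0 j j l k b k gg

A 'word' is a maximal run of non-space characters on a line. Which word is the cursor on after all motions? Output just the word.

After 1 (w): row=0 col=5 char='b'
After 2 (0): row=0 col=0 char='b'
After 3 (j): row=1 col=0 char='s'
After 4 (j): row=2 col=0 char='n'
After 5 (l): row=2 col=1 char='i'
After 6 (k): row=1 col=1 char='n'
After 7 (b): row=1 col=0 char='s'
After 8 (k): row=0 col=0 char='b'
After 9 (gg): row=0 col=0 char='b'

Answer: blue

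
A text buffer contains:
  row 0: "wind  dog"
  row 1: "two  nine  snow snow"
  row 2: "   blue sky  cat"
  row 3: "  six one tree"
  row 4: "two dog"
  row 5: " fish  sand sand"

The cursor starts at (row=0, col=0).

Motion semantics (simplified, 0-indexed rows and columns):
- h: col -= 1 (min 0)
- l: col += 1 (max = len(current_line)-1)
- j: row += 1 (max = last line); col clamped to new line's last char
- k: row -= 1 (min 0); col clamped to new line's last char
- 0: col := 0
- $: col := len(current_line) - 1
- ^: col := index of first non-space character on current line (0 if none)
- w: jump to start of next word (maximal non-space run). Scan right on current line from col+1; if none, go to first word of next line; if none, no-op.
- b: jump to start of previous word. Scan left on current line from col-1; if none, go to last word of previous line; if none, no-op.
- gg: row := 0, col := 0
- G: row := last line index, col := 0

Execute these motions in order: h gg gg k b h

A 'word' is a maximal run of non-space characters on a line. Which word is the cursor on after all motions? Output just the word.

Answer: wind

Derivation:
After 1 (h): row=0 col=0 char='w'
After 2 (gg): row=0 col=0 char='w'
After 3 (gg): row=0 col=0 char='w'
After 4 (k): row=0 col=0 char='w'
After 5 (b): row=0 col=0 char='w'
After 6 (h): row=0 col=0 char='w'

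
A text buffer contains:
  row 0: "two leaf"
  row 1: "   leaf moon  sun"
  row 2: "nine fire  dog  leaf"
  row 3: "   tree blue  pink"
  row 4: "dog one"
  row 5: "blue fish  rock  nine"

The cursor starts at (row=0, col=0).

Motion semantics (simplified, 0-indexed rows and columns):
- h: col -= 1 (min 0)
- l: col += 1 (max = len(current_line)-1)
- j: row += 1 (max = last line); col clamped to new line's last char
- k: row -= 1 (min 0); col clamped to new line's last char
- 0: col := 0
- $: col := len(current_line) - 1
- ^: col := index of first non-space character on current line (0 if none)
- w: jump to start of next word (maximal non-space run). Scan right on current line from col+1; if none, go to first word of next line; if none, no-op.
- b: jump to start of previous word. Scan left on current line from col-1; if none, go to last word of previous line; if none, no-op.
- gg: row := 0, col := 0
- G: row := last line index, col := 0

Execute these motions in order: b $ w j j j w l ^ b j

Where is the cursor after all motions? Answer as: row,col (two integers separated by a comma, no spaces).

After 1 (b): row=0 col=0 char='t'
After 2 ($): row=0 col=7 char='f'
After 3 (w): row=1 col=3 char='l'
After 4 (j): row=2 col=3 char='e'
After 5 (j): row=3 col=3 char='t'
After 6 (j): row=4 col=3 char='_'
After 7 (w): row=4 col=4 char='o'
After 8 (l): row=4 col=5 char='n'
After 9 (^): row=4 col=0 char='d'
After 10 (b): row=3 col=14 char='p'
After 11 (j): row=4 col=6 char='e'

Answer: 4,6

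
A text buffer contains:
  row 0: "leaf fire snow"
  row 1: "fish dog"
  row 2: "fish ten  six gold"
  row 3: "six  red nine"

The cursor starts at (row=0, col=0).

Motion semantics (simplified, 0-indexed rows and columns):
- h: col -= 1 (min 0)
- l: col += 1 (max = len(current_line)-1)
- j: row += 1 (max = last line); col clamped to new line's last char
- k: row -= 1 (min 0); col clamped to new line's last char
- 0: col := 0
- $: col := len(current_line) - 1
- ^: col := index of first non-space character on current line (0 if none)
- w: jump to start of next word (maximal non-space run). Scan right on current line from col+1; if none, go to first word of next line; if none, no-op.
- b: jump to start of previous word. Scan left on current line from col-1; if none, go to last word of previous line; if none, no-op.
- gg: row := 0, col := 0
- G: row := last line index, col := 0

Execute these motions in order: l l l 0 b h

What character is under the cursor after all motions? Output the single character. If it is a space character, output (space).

Answer: l

Derivation:
After 1 (l): row=0 col=1 char='e'
After 2 (l): row=0 col=2 char='a'
After 3 (l): row=0 col=3 char='f'
After 4 (0): row=0 col=0 char='l'
After 5 (b): row=0 col=0 char='l'
After 6 (h): row=0 col=0 char='l'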